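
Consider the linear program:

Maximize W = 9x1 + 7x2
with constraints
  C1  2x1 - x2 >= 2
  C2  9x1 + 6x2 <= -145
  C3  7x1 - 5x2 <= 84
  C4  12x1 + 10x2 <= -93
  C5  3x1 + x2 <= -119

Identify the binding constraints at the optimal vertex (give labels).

C1 and C5

Corner points and W = 9x1 + 7x2:
  (-74/3, -154/3) → W = -1744/3
  (-117/5, -244/5) → W = -2761/5
  (-511/22, -1085/22) → W = -6097/11

The maximum is at (-117/5, -244/5). Substituting into each constraint, equality holds for C1 and C5; the remaining constraints have slack.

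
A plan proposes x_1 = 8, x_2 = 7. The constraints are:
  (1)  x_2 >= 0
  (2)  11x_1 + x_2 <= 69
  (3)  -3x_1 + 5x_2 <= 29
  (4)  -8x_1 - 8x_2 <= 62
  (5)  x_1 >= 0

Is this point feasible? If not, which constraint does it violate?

not feasible — violates (2)

Constraint (2): 11x_1 + x_2 = 95, which is not ≤ 69. All other constraints are satisfied.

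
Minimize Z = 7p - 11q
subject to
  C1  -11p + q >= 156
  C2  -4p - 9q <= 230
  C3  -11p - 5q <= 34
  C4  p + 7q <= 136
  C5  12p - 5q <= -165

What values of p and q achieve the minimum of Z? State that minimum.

p = -51/4, q = 85/4, minimum Z = -323

Vertices and Z = 7p - 11q:
  (-37/3, 61/3) → Z = -310
  (-478/39, 826/39) → Z = -4144/13
  (-51/4, 85/4) → Z = -323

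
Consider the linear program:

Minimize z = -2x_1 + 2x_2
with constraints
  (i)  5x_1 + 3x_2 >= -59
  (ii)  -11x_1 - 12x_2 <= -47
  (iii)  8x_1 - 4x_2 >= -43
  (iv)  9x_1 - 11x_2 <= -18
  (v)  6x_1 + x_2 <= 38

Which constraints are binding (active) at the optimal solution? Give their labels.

Extreme points and z = -2x_1 + 2x_2:
  (-82/35, 849/140) → z = 1177/70
  (301/229, 621/229) → z = 640/229
  (109/32, 281/16) → z = 453/16
  (16/3, 6) → z = 4/3

The minimum is at (16/3, 6). Substituting into each constraint, equality holds for (iv) and (v); the remaining constraints have slack.

(iv) and (v)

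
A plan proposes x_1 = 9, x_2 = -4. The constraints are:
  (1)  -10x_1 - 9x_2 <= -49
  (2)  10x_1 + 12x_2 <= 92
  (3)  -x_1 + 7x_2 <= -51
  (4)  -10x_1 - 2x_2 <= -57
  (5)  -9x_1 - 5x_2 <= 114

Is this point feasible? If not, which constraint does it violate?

not feasible — violates (3)

Constraint (3): -x_1 + 7x_2 = -37, which is not ≤ -51. All other constraints are satisfied.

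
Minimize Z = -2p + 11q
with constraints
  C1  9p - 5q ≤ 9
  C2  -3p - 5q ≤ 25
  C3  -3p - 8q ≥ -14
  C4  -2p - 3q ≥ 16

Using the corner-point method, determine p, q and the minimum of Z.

p = -5, q = -2, minimum Z = -12

Extreme points and Z = -2p + 11q:
  (-30, 13) → Z = 203
  (-5, -2) → Z = -12
  (-170/7, 76/7) → Z = 168

The optimum lies where -3p - 5q = 25 and -2p - 3q = 16.
Solving simultaneously gives p = -5, q = -2.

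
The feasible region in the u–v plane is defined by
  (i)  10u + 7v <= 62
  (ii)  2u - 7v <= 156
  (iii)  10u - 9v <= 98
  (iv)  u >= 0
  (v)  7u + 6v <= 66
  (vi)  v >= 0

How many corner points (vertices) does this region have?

3

The feasible vertices (each the meet of two boundaries and inside every other half-plane) are:
  (0, 62/7)
  (31/5, 0)
  (0, 0)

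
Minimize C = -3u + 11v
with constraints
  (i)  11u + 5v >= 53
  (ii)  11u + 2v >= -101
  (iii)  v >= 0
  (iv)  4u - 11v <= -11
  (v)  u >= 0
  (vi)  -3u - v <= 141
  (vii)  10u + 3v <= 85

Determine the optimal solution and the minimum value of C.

u = 176/47, v = 111/47, minimum C = 693/47

Extreme points and C = -3u + 11v:
  (176/47, 111/47) → C = 693/47
  (0, 53/5) → C = 583/5
  (451/61, 225/61) → C = 1122/61
  (0, 85/3) → C = 935/3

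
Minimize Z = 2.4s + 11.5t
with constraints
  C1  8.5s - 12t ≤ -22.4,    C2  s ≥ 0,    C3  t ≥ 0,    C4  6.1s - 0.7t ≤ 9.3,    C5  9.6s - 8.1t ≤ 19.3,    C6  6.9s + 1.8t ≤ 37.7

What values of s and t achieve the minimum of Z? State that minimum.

s = 0, t = 28/15, minimum Z = 322/15

Feasible corners and Z = 2.4s + 11.5t:
  (0, 28/15) → Z = 322/15
  (12728/6725, 21569/6725) → Z = 2785907/67250
  (0, 377/18) → Z = 8671/36
  (4313/1581, 16580/1581) → Z = 1005106/7905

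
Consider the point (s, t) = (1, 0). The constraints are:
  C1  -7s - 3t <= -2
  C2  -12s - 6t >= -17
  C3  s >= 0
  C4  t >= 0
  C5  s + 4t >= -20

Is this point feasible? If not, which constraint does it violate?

C1: -7 ≤ -2 ✓
C2: -12 ≥ -17 ✓
C3: 1 ≥ 0 ✓
C4: 0 ≥ 0 ✓
C5: 1 ≥ -20 ✓

feasible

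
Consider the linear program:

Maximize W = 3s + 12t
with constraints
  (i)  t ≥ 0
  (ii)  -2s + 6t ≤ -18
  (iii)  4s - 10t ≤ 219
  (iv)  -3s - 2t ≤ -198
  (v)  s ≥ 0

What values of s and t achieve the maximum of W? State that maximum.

Vertices and W = 3s + 12t:
  (567/2, 183/2) → W = 3897/2
  (612/11, 171/11) → W = 3888/11
  (1209/19, 135/38) → W = 4437/19

s = 567/2, t = 183/2, maximum W = 3897/2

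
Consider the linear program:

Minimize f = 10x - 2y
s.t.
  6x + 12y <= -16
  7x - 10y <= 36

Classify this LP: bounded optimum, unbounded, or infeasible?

unbounded

From the feasible point (17/9, -41/18), moving in the direction (-12, 6) keeps every constraint satisfied while f decreases without bound.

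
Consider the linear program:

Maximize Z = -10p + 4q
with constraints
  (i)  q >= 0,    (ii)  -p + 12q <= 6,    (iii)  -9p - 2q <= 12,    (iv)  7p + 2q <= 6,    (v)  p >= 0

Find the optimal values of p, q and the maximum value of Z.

p = 0, q = 1/2, maximum Z = 2

Extreme points and Z = -10p + 4q:
  (6/7, 0) → Z = -60/7
  (0, 0) → Z = 0
  (30/43, 24/43) → Z = -204/43
  (0, 1/2) → Z = 2

At the optimal vertex, -p + 12q = 6 and p = 0.
Solving simultaneously gives p = 0, q = 1/2.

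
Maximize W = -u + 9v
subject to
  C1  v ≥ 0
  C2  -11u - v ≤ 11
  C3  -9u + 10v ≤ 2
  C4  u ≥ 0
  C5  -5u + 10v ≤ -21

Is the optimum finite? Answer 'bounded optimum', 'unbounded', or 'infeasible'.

unbounded

From the feasible point (21/5, 0), moving in the direction (10, 5) keeps every constraint satisfied while W increases without bound.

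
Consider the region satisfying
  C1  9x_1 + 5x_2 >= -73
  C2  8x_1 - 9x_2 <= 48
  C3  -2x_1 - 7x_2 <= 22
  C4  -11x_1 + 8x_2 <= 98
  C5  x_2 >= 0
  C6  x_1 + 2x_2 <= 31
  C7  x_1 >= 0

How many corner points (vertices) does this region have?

Pairwise boundary intersections that survive every other constraint:
  (6, 0)
  (15, 8)
  (26/15, 439/30)
  (0, 49/4)
  (0, 0)

5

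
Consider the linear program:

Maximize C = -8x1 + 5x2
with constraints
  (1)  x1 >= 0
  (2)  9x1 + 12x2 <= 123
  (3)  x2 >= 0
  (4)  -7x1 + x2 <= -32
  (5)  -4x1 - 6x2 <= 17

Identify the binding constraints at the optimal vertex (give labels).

(2) and (4)

Vertices and C = -8x1 + 5x2:
  (41/3, 0) → C = -328/3
  (169/31, 191/31) → C = -397/31
  (32/7, 0) → C = -256/7

The maximum is at (169/31, 191/31). Substituting into each constraint, equality holds for (2) and (4); the remaining constraints have slack.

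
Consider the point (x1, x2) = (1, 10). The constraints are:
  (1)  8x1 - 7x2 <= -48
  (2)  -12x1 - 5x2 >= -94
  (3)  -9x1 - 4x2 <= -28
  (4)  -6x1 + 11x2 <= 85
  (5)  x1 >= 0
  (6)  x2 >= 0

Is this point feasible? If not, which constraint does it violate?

not feasible — violates (4)

Constraint (4): -6x1 + 11x2 = 104, which is not ≤ 85. All other constraints are satisfied.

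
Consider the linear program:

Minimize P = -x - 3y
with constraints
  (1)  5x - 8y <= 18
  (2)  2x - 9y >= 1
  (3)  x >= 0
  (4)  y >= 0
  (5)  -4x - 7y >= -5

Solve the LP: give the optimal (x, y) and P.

x = 26/25, y = 3/25, minimum P = -7/5

Corner points and P = -x - 3y:
  (1/2, 0) → P = -1/2
  (26/25, 3/25) → P = -7/5
  (5/4, 0) → P = -5/4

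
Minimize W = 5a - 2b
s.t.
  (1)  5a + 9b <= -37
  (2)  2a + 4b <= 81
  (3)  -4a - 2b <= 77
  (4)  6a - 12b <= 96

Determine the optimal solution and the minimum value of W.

Vertices and W = 5a - 2b:
  (-619/26, 237/26) → W = -3569/26
  (70/19, -117/19) → W = 584/19
  (-61/5, -141/10) → W = -164/5

a = -619/26, b = 237/26, minimum W = -3569/26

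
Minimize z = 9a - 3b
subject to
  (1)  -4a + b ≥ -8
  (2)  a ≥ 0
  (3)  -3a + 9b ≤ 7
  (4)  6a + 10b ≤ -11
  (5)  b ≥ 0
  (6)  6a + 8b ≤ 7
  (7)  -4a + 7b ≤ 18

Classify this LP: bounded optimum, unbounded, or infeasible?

infeasible

The boundaries -4a + b = -8 and a = 0 meet at (0, -8), but that point violates b ≥ 0. Every candidate vertex is excluded by some other constraint, so the feasible region is empty.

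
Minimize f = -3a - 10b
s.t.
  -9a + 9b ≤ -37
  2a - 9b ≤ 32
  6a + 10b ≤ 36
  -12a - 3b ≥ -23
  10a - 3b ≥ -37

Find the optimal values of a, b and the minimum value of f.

a = 106/45, b = -79/45, minimum f = 472/45

Vertices and f = -3a - 10b:
  (5/7, -214/63) → f = 2005/63
  (106/45, -79/45) → f = 472/45
  (101/38, -169/57) → f = 2471/114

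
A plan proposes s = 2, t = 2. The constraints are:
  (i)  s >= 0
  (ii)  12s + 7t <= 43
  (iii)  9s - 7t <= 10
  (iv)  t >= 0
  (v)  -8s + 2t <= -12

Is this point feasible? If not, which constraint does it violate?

feasible

(i): 2 ≥ 0 ✓
(ii): 38 ≤ 43 ✓
(iii): 4 ≤ 10 ✓
(iv): 2 ≥ 0 ✓
(v): -12 ≤ -12 ✓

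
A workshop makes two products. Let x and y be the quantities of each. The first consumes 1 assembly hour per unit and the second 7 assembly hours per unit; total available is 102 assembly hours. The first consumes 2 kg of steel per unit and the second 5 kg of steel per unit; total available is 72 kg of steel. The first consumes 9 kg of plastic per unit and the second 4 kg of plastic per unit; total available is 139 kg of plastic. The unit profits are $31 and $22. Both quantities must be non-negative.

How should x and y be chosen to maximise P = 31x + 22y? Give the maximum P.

x = 11, y = 10, maximum P = 561

Feasible corners and P = 31x + 22y:
  (0, 0) → P = 0
  (0, 72/5) → P = 1584/5
  (139/9, 0) → P = 4309/9
  (11, 10) → P = 561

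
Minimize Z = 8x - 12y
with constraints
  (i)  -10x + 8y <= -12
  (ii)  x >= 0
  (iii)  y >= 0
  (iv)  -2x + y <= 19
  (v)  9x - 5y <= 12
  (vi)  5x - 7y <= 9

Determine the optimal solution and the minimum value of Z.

x = 18/11, y = 6/11, minimum Z = 72/11

Extreme points and Z = 8x - 12y:
  (6/5, 0) → Z = 48/5
  (18/11, 6/11) → Z = 72/11
  (4/3, 0) → Z = 32/3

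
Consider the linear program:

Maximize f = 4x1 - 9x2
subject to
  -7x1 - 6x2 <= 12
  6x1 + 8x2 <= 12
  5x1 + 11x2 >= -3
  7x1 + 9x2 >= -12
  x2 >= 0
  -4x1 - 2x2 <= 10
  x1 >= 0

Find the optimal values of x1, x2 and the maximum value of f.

x1 = 2, x2 = 0, maximum f = 8

Vertices and f = 4x1 - 9x2:
  (2, 0) → f = 8
  (0, 3/2) → f = -27/2
  (0, 0) → f = 0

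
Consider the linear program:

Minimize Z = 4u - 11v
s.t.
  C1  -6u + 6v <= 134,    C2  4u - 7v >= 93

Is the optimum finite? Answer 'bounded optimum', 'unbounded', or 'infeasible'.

unbounded

From the feasible point (-748/9, -547/9), moving in the direction (7, 4) keeps every constraint satisfied while Z decreases without bound.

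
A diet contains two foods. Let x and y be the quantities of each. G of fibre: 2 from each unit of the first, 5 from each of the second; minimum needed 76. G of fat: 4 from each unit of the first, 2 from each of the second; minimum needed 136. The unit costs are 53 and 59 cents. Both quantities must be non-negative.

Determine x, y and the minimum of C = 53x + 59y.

x = 33, y = 2, minimum C = 1867

Corner points and C = 53x + 59y:
  (0, 68) → C = 4012
  (38, 0) → C = 2014
  (33, 2) → C = 1867
The feasible region is unbounded (it extends along (0, 1), (1, 0)), but C strictly increases along every unbounded feasible direction, so there is no improving ray and the minimum is attained at a vertex.

At the optimal vertex, 2x + 5y = 76 and 4x + 2y = 136.
Solving simultaneously gives x = 33, y = 2.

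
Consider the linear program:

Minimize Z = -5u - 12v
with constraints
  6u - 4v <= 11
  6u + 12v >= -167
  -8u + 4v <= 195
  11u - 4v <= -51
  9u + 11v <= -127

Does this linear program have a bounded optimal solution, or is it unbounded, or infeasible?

Vertices and Z = -5u - 12v:
  (-376/15, -83/60) → Z = 2129/15
  (-320/39, -1531/156) → Z = 6193/39
  (-2653/124, 739/124) → Z = 4397/124
  (-1069/157, -938/157) → Z = 16601/157
The feasible region has finitely many vertices and no improving ray; the minimum is 4397/124 at (-2653/124, 739/124).

bounded optimum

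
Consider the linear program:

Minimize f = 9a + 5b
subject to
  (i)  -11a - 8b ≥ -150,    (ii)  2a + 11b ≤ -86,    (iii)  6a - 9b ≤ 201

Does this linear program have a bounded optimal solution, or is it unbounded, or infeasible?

unbounded

From the feasible point (479/28, -153/14), moving in the direction (-11, 2) keeps every constraint satisfied while f decreases without bound.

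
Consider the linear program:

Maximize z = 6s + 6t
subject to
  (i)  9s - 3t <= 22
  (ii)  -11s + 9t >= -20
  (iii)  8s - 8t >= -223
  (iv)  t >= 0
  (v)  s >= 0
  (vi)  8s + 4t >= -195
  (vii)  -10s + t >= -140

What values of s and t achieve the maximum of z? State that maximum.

Feasible corners and z = 6s + 6t:
  (23/8, 31/24) → z = 25
  (845/48, 2183/48) → z = 757/2
  (20/11, 0) → z = 120/11
  (0, 223/8) → z = 669/4
  (0, 0) → z = 0

At the optimal vertex, 9s - 3t = 22 and 8s - 8t = -223.
Solving simultaneously gives s = 845/48, t = 2183/48.

s = 845/48, t = 2183/48, maximum z = 757/2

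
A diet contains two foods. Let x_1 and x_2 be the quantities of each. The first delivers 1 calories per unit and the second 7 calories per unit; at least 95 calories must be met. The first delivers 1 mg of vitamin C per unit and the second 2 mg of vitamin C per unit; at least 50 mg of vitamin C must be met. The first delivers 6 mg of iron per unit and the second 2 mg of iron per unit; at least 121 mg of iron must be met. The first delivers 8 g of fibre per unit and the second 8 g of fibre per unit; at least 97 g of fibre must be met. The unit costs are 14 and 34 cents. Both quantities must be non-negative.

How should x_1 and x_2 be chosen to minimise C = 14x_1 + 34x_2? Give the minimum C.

Corner points and C = 14x_1 + 34x_2:
  (0, 121/2) → C = 2057
  (95, 0) → C = 1330
  (32, 9) → C = 754
  (71/5, 179/10) → C = 4037/5
The feasible region is unbounded (it extends along (0, 1), (1, 0)), but C strictly increases along every unbounded feasible direction, so there is no improving ray and the minimum is attained at a vertex.

x_1 = 32, x_2 = 9, minimum C = 754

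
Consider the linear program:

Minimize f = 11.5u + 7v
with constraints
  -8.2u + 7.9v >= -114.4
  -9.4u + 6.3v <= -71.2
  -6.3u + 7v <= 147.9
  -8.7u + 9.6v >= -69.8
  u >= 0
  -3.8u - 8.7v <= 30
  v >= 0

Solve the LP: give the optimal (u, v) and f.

u = 356/47, v = 0, minimum f = 4094/47

Feasible corners and f = 11.5u + 7v:
  (196921/763, 193350/763) → f = 7236083/1526
  (54682/999, 42292/999) → f = 924887/999
  (20431/373, 183882/2611) → f = 837677/746
  (356/47, 0) → f = 4094/47
  (698/87, 0) → f = 8027/87

The optimum lies where -9.4u + 6.3v = -71.2 and v = 0.
Solving simultaneously gives u = 356/47, v = 0.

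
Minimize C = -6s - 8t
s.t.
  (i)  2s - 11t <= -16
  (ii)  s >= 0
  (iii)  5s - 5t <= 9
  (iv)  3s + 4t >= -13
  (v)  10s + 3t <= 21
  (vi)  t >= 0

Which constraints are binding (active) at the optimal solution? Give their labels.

(ii) and (v)

Extreme points and C = -6s - 8t:
  (0, 16/11) → C = -128/11
  (183/116, 101/58) → C = -1357/58
  (0, 7) → C = -56

The minimum is at (0, 7). Substituting into each constraint, equality holds for (ii) and (v); the remaining constraints have slack.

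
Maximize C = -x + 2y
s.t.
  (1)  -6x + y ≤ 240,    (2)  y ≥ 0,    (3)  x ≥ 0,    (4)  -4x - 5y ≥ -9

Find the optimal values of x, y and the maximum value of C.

Vertices and C = -x + 2y:
  (0, 0) → C = 0
  (9/4, 0) → C = -9/4
  (0, 9/5) → C = 18/5

x = 0, y = 9/5, maximum C = 18/5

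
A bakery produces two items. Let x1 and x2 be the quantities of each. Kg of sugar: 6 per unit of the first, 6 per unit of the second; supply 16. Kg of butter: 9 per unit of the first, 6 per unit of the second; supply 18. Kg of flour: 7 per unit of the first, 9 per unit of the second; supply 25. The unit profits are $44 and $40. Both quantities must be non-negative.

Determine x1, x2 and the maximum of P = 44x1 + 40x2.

At the optimal vertex, 6x1 + 6x2 = 16 and 9x1 + 6x2 = 18.
Solving simultaneously gives x1 = 2/3, x2 = 2.

x1 = 2/3, x2 = 2, maximum P = 328/3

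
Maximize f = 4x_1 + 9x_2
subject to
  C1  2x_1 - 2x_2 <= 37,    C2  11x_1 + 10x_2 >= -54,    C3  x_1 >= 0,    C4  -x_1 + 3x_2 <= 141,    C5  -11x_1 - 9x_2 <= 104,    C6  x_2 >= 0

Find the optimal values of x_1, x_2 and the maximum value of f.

The binding constraints are 2x_1 - 2x_2 = 37 and -x_1 + 3x_2 = 141.
Solving simultaneously gives x_1 = 393/4, x_2 = 319/4.

x_1 = 393/4, x_2 = 319/4, maximum f = 4443/4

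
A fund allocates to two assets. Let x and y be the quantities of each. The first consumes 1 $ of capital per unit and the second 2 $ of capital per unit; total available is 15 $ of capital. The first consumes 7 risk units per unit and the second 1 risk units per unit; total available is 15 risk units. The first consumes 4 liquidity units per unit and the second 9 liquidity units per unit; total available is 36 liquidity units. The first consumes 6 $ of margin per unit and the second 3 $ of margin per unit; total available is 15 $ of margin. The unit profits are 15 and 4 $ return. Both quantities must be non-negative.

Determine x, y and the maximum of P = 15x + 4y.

x = 2, y = 1, maximum P = 34

Feasible corners and P = 15x + 4y:
  (0, 0) → P = 0
  (0, 4) → P = 16
  (15/7, 0) → P = 225/7
  (2, 1) → P = 34
  (9/14, 26/7) → P = 49/2

The optimum lies where 7x + y = 15 and 6x + 3y = 15.
Solving simultaneously gives x = 2, y = 1.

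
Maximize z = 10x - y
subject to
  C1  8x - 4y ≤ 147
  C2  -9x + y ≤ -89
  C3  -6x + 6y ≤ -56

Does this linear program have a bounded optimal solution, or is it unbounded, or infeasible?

bounded optimum

Vertices and z = 10x - y:
  (209/28, -611/28) → z = 2701/28
  (329/12, 217/12) → z = 3073/12
  (239/24, 5/8) → z = 2375/24
The feasible region has finitely many vertices and no improving ray; the maximum is 3073/12 at (329/12, 217/12).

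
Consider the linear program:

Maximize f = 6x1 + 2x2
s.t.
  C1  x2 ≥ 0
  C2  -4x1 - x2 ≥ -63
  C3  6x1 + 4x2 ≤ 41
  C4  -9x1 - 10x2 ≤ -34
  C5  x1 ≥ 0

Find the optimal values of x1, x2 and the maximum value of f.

x1 = 41/6, x2 = 0, maximum f = 41

Vertices and f = 6x1 + 2x2:
  (41/6, 0) → f = 41
  (34/9, 0) → f = 68/3
  (0, 41/4) → f = 41/2
  (0, 17/5) → f = 34/5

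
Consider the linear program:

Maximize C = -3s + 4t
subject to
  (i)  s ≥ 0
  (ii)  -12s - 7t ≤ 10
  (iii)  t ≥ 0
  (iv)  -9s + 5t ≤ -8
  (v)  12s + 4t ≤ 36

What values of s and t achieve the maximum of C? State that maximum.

Vertices and C = -3s + 4t:
  (8/9, 0) → C = -8/3
  (3, 0) → C = -9
  (53/24, 19/8) → C = 23/8

At the optimal vertex, -9s + 5t = -8 and 12s + 4t = 36.
Solving simultaneously gives s = 53/24, t = 19/8.

s = 53/24, t = 19/8, maximum C = 23/8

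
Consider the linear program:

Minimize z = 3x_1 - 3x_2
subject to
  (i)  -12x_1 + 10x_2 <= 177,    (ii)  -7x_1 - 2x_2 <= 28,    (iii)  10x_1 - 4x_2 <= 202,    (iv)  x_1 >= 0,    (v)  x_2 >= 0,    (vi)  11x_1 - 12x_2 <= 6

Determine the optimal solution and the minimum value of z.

Feasible corners and z = 3x_1 - 3x_2:
  (682/13, 2097/26) → z = -2199/26
  (0, 177/10) → z = -531/10
  (600/19, 1081/38) → z = 357/38
  (0, 0) → z = 0
  (6/11, 0) → z = 18/11

x_1 = 682/13, x_2 = 2097/26, minimum z = -2199/26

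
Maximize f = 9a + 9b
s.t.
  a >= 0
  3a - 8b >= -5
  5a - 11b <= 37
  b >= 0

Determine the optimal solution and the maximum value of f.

Corner points and f = 9a + 9b:
  (0, 5/8) → f = 45/8
  (0, 0) → f = 0
  (351/7, 136/7) → f = 4383/7
  (37/5, 0) → f = 333/5

The binding constraints are 3a - 8b = -5 and 5a - 11b = 37.
Solving simultaneously gives a = 351/7, b = 136/7.

a = 351/7, b = 136/7, maximum f = 4383/7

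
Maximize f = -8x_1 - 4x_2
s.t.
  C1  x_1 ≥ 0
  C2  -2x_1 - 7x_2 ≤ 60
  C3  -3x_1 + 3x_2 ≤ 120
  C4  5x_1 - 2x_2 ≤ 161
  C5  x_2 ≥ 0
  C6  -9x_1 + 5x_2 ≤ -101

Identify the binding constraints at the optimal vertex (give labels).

C5 and C6

Corner points and f = -8x_1 - 4x_2:
  (241/3, 361/3) → f = -1124
  (301/4, 461/4) → f = -1063
  (161/5, 0) → f = -1288/5
  (101/9, 0) → f = -808/9

The maximum is at (101/9, 0). Substituting into each constraint, equality holds for C5 and C6; the remaining constraints have slack.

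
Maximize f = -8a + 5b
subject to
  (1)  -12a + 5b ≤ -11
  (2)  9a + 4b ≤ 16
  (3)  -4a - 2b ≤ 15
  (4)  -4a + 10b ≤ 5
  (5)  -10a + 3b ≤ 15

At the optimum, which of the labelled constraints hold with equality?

Corner points and f = -8a + 5b:
  (4/3, 1) → f = -17/3
  (-53/44, -56/11) → f = -174/11
  (46, -199/2) → f = -1731/2

The maximum is at (4/3, 1). Substituting into each constraint, equality holds for (1) and (2); the remaining constraints have slack.

(1) and (2)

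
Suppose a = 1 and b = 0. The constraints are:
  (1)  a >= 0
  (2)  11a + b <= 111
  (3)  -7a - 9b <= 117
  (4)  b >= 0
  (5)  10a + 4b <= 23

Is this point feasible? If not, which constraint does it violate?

feasible

(1): 1 ≥ 0 ✓
(2): 11 ≤ 111 ✓
(3): -7 ≤ 117 ✓
(4): 0 ≥ 0 ✓
(5): 10 ≤ 23 ✓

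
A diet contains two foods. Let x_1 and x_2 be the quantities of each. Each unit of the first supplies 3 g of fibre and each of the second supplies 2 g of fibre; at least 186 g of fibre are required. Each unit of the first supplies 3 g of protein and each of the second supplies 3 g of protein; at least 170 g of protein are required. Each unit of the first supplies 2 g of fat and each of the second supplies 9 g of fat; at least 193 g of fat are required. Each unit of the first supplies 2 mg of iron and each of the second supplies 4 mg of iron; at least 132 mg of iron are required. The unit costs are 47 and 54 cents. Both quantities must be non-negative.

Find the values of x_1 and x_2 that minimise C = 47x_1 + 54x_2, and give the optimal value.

x_1 = 56, x_2 = 9, minimum C = 3118

Vertices and C = 47x_1 + 54x_2:
  (0, 93) → C = 5022
  (193/2, 0) → C = 9071/2
  (56, 9) → C = 3118
The feasible region is unbounded (it extends along (0, 1), (1, 0)), but C strictly increases along every unbounded feasible direction, so there is no improving ray and the minimum is attained at a vertex.

At the optimal vertex, 3x_1 + 2x_2 = 186 and 2x_1 + 9x_2 = 193.
Solving simultaneously gives x_1 = 56, x_2 = 9.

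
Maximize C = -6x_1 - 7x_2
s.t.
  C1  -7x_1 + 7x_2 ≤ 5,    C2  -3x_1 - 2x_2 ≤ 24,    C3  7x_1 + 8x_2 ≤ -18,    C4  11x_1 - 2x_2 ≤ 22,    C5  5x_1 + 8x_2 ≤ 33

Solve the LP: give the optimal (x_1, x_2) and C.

Extreme points and C = -6x_1 - 7x_2:
  (-178/35, -153/35) → C = 2139/35
  (-166/105, -13/15) → C = 1633/105
  (-1/7, -165/14) → C = 1167/14
  (70/51, -176/51) → C = 812/51

The optimum lies where -3x_1 - 2x_2 = 24 and 11x_1 - 2x_2 = 22.
Solving simultaneously gives x_1 = -1/7, x_2 = -165/14.

x_1 = -1/7, x_2 = -165/14, maximum C = 1167/14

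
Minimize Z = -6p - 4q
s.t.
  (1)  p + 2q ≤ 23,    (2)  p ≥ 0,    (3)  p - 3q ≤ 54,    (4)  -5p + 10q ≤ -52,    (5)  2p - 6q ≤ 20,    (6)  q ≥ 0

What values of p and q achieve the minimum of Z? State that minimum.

p = 89/5, q = 13/5, minimum Z = -586/5

Vertices and Z = -6p - 4q:
  (167/10, 63/20) → Z = -564/5
  (89/5, 13/5) → Z = -586/5
  (56/5, 2/5) → Z = -344/5

The binding constraints are p + 2q = 23 and 2p - 6q = 20.
Solving simultaneously gives p = 89/5, q = 13/5.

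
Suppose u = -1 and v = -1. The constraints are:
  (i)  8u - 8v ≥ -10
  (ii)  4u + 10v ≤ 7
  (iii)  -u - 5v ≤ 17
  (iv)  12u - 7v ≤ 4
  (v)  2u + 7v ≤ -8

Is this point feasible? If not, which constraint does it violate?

feasible

(i): 0 ≥ -10 ✓
(ii): -14 ≤ 7 ✓
(iii): 6 ≤ 17 ✓
(iv): -5 ≤ 4 ✓
(v): -9 ≤ -8 ✓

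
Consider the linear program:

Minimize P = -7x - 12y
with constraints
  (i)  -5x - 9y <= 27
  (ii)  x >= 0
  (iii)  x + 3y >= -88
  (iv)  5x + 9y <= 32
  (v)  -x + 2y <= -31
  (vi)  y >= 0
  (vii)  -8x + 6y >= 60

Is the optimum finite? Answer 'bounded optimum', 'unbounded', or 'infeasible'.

The boundaries y = 0 and -8x + 6y = 60 meet at (-15/2, 0), but that point violates -5x - 9y ≤ 27. Every candidate vertex is excluded by some other constraint, so the feasible region is empty.

infeasible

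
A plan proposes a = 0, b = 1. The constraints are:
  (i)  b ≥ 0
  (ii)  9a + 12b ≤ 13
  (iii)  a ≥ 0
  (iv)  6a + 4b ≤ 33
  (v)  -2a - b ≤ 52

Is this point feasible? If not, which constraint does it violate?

feasible

(i): 1 ≥ 0 ✓
(ii): 12 ≤ 13 ✓
(iii): 0 ≥ 0 ✓
(iv): 4 ≤ 33 ✓
(v): -1 ≤ 52 ✓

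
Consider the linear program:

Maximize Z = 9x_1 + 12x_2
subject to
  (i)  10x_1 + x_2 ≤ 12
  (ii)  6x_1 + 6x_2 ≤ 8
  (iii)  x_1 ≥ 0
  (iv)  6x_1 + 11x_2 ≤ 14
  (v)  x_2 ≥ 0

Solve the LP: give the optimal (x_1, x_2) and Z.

x_1 = 2/15, x_2 = 6/5, maximum Z = 78/5

Feasible corners and Z = 9x_1 + 12x_2:
  (32/27, 4/27) → Z = 112/9
  (6/5, 0) → Z = 54/5
  (2/15, 6/5) → Z = 78/5
  (0, 14/11) → Z = 168/11
  (0, 0) → Z = 0

The binding constraints are 6x_1 + 6x_2 = 8 and 6x_1 + 11x_2 = 14.
Solving simultaneously gives x_1 = 2/15, x_2 = 6/5.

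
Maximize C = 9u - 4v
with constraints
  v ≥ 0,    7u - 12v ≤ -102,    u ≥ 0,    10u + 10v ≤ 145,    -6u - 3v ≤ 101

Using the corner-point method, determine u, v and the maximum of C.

u = 72/19, v = 407/38, maximum C = -166/19

Vertices and C = 9u - 4v:
  (0, 17/2) → C = -34
  (72/19, 407/38) → C = -166/19
  (0, 29/2) → C = -58

At the optimal vertex, 7u - 12v = -102 and 10u + 10v = 145.
Solving simultaneously gives u = 72/19, v = 407/38.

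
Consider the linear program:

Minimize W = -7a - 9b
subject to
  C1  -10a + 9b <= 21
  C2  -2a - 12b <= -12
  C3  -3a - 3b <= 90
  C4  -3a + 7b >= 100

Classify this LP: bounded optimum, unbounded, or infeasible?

unbounded

From the feasible point (753/43, 937/43), moving in the direction (9, 10) keeps every constraint satisfied while W decreases without bound.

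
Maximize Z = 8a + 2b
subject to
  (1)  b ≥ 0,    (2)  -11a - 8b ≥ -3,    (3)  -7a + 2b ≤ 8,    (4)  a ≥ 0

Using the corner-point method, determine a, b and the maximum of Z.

a = 3/11, b = 0, maximum Z = 24/11

Extreme points and Z = 8a + 2b:
  (3/11, 0) → Z = 24/11
  (0, 0) → Z = 0
  (0, 3/8) → Z = 3/4

At the optimal vertex, b = 0 and -11a - 8b = -3.
Solving simultaneously gives a = 3/11, b = 0.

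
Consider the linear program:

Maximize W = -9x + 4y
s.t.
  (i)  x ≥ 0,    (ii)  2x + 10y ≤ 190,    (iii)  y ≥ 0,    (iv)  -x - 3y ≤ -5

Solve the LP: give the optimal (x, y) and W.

x = 0, y = 19, maximum W = 76

Vertices and W = -9x + 4y:
  (0, 19) → W = 76
  (0, 5/3) → W = 20/3
  (95, 0) → W = -855
  (5, 0) → W = -45

The binding constraints are x = 0 and 2x + 10y = 190.
Solving simultaneously gives x = 0, y = 19.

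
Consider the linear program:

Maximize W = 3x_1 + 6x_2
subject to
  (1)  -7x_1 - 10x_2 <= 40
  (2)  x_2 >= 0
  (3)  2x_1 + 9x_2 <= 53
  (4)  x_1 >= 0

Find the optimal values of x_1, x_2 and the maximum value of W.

x_1 = 53/2, x_2 = 0, maximum W = 159/2

Corner points and W = 3x_1 + 6x_2:
  (53/2, 0) → W = 159/2
  (0, 0) → W = 0
  (0, 53/9) → W = 106/3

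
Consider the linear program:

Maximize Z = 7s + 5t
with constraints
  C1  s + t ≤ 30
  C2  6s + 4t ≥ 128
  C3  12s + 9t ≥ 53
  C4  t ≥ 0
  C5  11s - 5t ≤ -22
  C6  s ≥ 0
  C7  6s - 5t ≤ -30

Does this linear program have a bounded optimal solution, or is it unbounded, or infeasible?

bounded optimum

Feasible corners and Z = 7s + 5t:
  (4, 26) → Z = 158
  (8, 22) → Z = 166
  (276/37, 770/37) → Z = 5782/37
The feasible region has finitely many vertices and no improving ray; the maximum is 166 at (8, 22).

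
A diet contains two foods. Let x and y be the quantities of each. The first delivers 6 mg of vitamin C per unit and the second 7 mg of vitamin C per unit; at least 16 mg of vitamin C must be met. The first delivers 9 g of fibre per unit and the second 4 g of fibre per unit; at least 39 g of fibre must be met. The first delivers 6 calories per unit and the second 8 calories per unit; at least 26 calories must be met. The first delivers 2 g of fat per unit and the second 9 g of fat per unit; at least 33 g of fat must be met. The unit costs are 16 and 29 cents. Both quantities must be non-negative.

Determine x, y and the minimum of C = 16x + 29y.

Corner points and C = 16x + 29y:
  (0, 39/4) → C = 1131/4
  (33/2, 0) → C = 264
  (3, 3) → C = 135
The feasible region is unbounded (it extends along (0, 1), (1, 0)), but C strictly increases along every unbounded feasible direction, so there is no improving ray and the minimum is attained at a vertex.

The binding constraints are 9x + 4y = 39 and 2x + 9y = 33.
Solving simultaneously gives x = 3, y = 3.

x = 3, y = 3, minimum C = 135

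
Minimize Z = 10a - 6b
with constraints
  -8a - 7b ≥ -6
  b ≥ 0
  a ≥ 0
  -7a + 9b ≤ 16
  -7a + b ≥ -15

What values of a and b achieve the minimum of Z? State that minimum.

a = 0, b = 6/7, minimum Z = -36/7

Extreme points and Z = 10a - 6b:
  (3/4, 0) → Z = 15/2
  (0, 6/7) → Z = -36/7
  (0, 0) → Z = 0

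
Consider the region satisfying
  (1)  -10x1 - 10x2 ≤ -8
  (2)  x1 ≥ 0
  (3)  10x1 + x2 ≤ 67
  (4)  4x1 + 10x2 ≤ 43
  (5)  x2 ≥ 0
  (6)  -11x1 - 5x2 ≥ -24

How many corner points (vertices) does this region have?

5

The feasible vertices (each the meet of two boundaries and inside every other half-plane) are:
  (0, 4/5)
  (4/5, 0)
  (0, 43/10)
  (5/18, 377/90)
  (24/11, 0)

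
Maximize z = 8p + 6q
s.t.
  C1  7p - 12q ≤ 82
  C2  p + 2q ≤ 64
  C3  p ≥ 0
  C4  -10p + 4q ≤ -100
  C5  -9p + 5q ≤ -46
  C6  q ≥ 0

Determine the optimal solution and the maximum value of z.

p = 466/13, q = 183/13, maximum z = 4826/13

Corner points and z = 8p + 6q:
  (466/13, 183/13) → z = 4826/13
  (82/7, 0) → z = 656/7
  (19, 45/2) → z = 287
  (10, 0) → z = 80

The binding constraints are 7p - 12q = 82 and p + 2q = 64.
Solving simultaneously gives p = 466/13, q = 183/13.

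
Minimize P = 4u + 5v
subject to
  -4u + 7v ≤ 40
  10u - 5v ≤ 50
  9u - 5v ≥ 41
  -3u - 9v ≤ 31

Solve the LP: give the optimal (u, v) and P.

Extreme points and P = 4u + 5v:
  (9, 8) → P = 76
  (59/21, -92/21) → P = -32/3
  (107/48, -67/16) → P = -577/48

The binding constraints are 9u - 5v = 41 and -3u - 9v = 31.
Solving simultaneously gives u = 107/48, v = -67/16.

u = 107/48, v = -67/16, minimum P = -577/48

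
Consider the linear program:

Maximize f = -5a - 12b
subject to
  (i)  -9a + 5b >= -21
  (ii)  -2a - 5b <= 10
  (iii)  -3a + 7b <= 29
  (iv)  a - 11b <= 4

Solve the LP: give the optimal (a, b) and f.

a = -215/29, b = 28/29, maximum f = 739/29

Extreme points and f = -5a - 12b:
  (73/12, 27/4) → f = -1337/12
  (211/94, -15/94) → f = -875/94
  (-215/29, 28/29) → f = 739/29
  (-10/3, -2/3) → f = 74/3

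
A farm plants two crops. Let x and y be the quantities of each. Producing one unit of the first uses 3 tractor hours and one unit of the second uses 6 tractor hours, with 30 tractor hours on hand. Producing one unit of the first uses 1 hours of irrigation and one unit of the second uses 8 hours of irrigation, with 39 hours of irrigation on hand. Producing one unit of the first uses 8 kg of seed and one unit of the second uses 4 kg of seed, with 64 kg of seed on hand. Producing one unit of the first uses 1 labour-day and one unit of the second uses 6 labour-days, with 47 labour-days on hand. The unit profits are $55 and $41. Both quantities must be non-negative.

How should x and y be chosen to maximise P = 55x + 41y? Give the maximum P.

Feasible corners and P = 55x + 41y:
  (0, 0) → P = 0
  (0, 39/8) → P = 1599/8
  (8, 0) → P = 440
  (1/3, 29/6) → P = 433/2
  (22/3, 4/3) → P = 458

The optimum lies where 3x + 6y = 30 and 8x + 4y = 64.
Solving simultaneously gives x = 22/3, y = 4/3.

x = 22/3, y = 4/3, maximum P = 458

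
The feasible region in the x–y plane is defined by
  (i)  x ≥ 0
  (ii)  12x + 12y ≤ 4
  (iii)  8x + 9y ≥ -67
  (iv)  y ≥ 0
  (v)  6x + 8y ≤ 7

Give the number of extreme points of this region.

3

Intersecting each pair of boundary lines and keeping only the points that satisfy every inequality leaves:
  (0, 1/3)
  (0, 0)
  (1/3, 0)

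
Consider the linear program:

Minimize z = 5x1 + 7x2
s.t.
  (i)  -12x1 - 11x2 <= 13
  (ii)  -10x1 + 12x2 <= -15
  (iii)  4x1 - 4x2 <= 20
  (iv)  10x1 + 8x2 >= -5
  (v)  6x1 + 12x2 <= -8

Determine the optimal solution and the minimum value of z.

x1 = 35/18, x2 = -55/18, minimum z = -35/3

Feasible corners and z = 5x1 + 7x2:
  (3/10, -1) → z = -11/2
  (7/16, -85/96) → z = -385/96
  (35/18, -55/18) → z = -35/3
  (26/9, -19/9) → z = -1/3

The binding constraints are 4x1 - 4x2 = 20 and 10x1 + 8x2 = -5.
Solving simultaneously gives x1 = 35/18, x2 = -55/18.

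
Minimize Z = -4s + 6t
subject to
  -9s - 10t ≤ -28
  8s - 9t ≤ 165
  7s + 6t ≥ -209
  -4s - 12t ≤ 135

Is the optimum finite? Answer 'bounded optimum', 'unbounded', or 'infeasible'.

Corner points and Z = -4s + 6t:
  (1902/161, -1261/161) → Z = -15174/161
  (-1129/8, 2077/16) → Z = 10747/8
The feasible region has finitely many vertices and no improving ray; the minimum is -15174/161 at (1902/161, -1261/161).

bounded optimum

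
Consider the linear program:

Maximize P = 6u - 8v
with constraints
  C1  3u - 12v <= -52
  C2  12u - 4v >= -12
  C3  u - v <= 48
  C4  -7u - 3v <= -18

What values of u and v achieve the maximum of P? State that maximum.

u = 628/9, v = 196/9, maximum P = 2200/9

The feasible region is unbounded (it extends along (1, 1), (1, 3)), but P strictly decreases along every unbounded feasible direction, so there is no improving ray and the maximum is attained at a vertex.

At the optimal vertex, 3u - 12v = -52 and u - v = 48.
Solving simultaneously gives u = 628/9, v = 196/9.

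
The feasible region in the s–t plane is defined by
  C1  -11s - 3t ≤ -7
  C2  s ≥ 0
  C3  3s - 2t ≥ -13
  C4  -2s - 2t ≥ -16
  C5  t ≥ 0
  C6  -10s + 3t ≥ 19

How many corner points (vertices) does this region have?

3

Of the 15 pairwise boundary intersections, those satisfying every inequality are:
  (0, 13/2)
  (0, 19/3)
  (1/11, 73/11)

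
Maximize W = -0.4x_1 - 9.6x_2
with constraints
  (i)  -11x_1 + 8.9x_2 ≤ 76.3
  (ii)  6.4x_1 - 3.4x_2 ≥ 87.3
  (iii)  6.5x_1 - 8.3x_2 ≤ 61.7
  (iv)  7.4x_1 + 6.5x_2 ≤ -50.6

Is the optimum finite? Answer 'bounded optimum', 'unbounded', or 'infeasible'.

The boundaries -11x_1 + 8.9x_2 = 76.3 and 6.4x_1 - 3.4x_2 = 87.3 meet at (103639/1956, 72431/978), but that point violates 7.4x_1 + 6.5x_2 ≤ -50.6. Every candidate vertex is excluded by some other constraint, so the feasible region is empty.

infeasible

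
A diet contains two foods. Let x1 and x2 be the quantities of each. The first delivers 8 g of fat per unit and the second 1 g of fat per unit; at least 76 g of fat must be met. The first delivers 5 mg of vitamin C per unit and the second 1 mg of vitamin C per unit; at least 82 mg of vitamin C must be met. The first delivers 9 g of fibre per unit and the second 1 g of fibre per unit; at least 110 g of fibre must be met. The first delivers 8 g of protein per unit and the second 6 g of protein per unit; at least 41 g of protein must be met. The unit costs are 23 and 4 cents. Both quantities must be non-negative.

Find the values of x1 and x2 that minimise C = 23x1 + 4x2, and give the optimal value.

Vertices and C = 23x1 + 4x2:
  (0, 110) → C = 440
  (82/5, 0) → C = 1886/5
  (7, 47) → C = 349
The feasible region is unbounded (it extends along (0, 1), (1, 0)), but C strictly increases along every unbounded feasible direction, so there is no improving ray and the minimum is attained at a vertex.

x1 = 7, x2 = 47, minimum C = 349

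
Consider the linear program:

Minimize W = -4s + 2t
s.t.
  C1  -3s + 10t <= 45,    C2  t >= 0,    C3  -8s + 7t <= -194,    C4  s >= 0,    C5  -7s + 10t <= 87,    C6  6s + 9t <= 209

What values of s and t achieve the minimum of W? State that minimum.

s = 209/6, t = 0, minimum W = -418/3

The optimum lies where t = 0 and 6s + 9t = 209.
Solving simultaneously gives s = 209/6, t = 0.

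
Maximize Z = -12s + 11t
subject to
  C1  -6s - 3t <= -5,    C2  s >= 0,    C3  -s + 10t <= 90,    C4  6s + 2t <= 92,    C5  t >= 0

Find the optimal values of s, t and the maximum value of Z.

s = 0, t = 9, maximum Z = 99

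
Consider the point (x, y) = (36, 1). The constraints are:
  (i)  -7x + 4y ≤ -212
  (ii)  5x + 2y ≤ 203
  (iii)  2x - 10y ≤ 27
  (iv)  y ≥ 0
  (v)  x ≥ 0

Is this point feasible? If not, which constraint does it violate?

Constraint (iii): 2x - 10y = 62, which is not ≤ 27. All other constraints are satisfied.

not feasible — violates (iii)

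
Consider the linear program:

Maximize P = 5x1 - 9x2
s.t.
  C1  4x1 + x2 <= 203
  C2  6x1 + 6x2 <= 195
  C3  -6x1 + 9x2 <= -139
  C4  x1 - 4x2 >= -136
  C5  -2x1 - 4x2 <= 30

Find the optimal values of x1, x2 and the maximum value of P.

x1 = 421/7, x2 = -263/7, maximum P = 4472/7

Feasible corners and P = 5x1 - 9x2:
  (341/6, -73/3) → P = 3019/6
  (421/7, -263/7) → P = 4472/7
  (863/30, 56/15) → P = 3307/30
  (143/21, -229/21) → P = 2776/21

The optimum lies where 4x1 + x2 = 203 and -2x1 - 4x2 = 30.
Solving simultaneously gives x1 = 421/7, x2 = -263/7.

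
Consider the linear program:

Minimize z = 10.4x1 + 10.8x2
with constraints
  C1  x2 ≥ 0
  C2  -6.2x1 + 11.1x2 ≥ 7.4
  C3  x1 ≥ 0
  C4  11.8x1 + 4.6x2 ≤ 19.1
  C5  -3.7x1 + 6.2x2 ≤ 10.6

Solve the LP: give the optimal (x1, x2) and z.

x1 = 0, x2 = 2/3, minimum z = 36/5

Feasible corners and z = 10.4x1 + 10.8x2:
  (0, 2/3) → z = 36/5
  (17797/15950, 10287/7975) → z = 203644/7975
  (0, 53/31) → z = 2862/155
  (129/167, 725/334) → z = 26283/835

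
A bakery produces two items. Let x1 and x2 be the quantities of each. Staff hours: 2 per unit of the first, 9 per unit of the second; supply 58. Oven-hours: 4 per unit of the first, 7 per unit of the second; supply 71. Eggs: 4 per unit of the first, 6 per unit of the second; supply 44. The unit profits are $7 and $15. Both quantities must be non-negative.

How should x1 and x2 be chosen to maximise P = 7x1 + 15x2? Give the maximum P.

Feasible corners and P = 7x1 + 15x2:
  (0, 0) → P = 0
  (0, 58/9) → P = 290/3
  (11, 0) → P = 77
  (2, 6) → P = 104

The optimum lies where 2x1 + 9x2 = 58 and 4x1 + 6x2 = 44.
Solving simultaneously gives x1 = 2, x2 = 6.

x1 = 2, x2 = 6, maximum P = 104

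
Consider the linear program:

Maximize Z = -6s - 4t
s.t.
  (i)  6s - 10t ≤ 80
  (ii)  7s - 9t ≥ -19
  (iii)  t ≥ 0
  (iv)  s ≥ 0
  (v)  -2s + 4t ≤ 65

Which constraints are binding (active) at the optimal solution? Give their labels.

Extreme points and Z = -6s - 4t:
  (40/3, 0) → Z = -80
  (485/2, 275/2) → Z = -2005
  (0, 19/9) → Z = -76/9
  (509/10, 417/10) → Z = -2361/5
  (0, 0) → Z = 0

The maximum is at (0, 0). Substituting into each constraint, equality holds for (iii) and (iv); the remaining constraints have slack.

(iii) and (iv)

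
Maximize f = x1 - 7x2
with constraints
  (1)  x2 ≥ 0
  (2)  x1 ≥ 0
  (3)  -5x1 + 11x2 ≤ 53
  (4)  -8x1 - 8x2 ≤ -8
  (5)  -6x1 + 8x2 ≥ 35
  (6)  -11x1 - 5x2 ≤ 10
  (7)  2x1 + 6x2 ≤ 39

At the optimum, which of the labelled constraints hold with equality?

(2) and (5)

Corner points and f = x1 - 7x2:
  (0, 53/11) → f = -371/11
  (0, 35/8) → f = -245/8
  (3/2, 11/2) → f = -37

The maximum is at (0, 35/8). Substituting into each constraint, equality holds for (2) and (5); the remaining constraints have slack.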